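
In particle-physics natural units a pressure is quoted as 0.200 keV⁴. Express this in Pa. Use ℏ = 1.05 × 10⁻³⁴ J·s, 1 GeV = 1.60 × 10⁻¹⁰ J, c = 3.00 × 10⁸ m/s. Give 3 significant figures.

Pressure is [E]/[L]³ = [E]⁴/(ℏc)³.
1 GeV⁴ → 1/(ℏc)³ × (1 GeV in J)⁴ = 2.10 × 10³⁷ Pa.
Convert the energy scale: 0.200 keV⁴ = 2.00 × 10⁻²⁵ GeV⁴.
Result: 2.00 × 10⁻²⁵ × 2.10 × 10³⁷ = 4.19 × 10¹² Pa.

4.19 × 10¹² Pa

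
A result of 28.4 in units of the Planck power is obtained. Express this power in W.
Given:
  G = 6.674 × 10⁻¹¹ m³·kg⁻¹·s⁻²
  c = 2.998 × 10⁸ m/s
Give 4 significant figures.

1.031 × 10⁵⁴ W

One Planck power: P_P = c⁵/G = 3.629 × 10⁵² W.
28.4 × 3.629 × 10⁵² W = 1.031 × 10⁵⁴ W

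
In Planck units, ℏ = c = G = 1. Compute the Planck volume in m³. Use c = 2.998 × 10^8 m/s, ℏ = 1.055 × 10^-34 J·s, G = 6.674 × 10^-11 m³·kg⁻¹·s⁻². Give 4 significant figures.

From ℏ = c = G = 1 the volume scale is V_P = (ℏG/c³)^(3/2).
  = √(1.784 × 10^-209)
  = 4.224 × 10^-105 m³

4.224 × 10^-105 m³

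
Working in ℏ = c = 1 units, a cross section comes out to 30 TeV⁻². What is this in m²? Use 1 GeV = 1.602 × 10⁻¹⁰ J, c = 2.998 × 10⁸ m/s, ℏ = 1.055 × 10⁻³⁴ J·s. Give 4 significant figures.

1.169 × 10⁻³⁶ m²

Area is [L]² = [E]⁻²·(ℏc)²; restore (ℏc)².
1 GeV⁻² → (ℏc)² × (1 GeV in J)⁻² = 3.898 × 10⁻³² m².
Convert the energy scale: 30 TeV⁻² = 3.00 × 10⁻⁵ GeV⁻².
Result: 3.00 × 10⁻⁵ × 3.898 × 10⁻³² = 1.169 × 10⁻³⁶ m².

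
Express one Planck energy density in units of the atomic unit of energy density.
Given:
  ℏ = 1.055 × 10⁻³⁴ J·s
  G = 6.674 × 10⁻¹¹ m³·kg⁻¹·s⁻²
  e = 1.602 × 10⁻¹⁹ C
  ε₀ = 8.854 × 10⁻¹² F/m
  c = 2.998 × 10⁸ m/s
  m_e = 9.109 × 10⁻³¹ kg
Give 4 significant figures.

Planck energy density: u_P = c⁷/(ℏG²) = 4.632 × 10¹¹³ J/m³
atomic unit of energy density: u_au = E_h/a₀³ = m_e⁴e¹⁰/((4πε₀)⁵ℏ⁸) = 2.929 × 10¹³ J/m³
ratio = 4.632 × 10¹¹³ / 2.929 × 10¹³ = 1.581 × 10¹⁰⁰

1.581 × 10¹⁰⁰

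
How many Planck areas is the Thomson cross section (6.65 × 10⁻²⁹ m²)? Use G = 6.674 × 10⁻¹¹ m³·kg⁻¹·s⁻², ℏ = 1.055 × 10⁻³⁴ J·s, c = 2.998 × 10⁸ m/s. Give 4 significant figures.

Planck area: A_P = ℏG/c³ = 2.613 × 10⁻⁷⁰ m².
6.65 × 10⁻²⁹ / 2.613 × 10⁻⁷⁰ = 2.545 × 10⁴¹

2.545 × 10⁴¹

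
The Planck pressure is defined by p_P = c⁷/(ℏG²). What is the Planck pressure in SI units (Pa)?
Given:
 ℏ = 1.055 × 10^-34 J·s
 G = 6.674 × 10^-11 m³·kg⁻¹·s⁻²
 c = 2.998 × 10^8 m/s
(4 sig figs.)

p_P = c⁷/(ℏG²)
  = 2.177 × 10^59 / 4.699 × 10^-55
  = 4.632 × 10^113 Pa

4.632 × 10^113 Pa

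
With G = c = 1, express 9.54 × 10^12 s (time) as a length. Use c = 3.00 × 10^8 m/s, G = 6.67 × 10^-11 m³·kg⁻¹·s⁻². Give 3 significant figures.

2.86 × 10^21 m

Time → length via c.
9.54 × 10^12 s × (c) = 2.86 × 10^21 m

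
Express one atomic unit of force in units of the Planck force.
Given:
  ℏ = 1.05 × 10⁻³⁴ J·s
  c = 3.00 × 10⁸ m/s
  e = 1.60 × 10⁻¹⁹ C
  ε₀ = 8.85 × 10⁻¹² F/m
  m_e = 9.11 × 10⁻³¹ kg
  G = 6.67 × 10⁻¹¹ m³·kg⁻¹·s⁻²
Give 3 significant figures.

6.86 × 10⁻⁵²

atomic unit of force: F_au = E_h/a₀ = m_e²e⁶/((4πε₀)³ℏ⁴) = 8.33 × 10⁻⁸ N
Planck force: F_P = c⁴/G = 1.21 × 10⁴⁴ N
ratio = 8.33 × 10⁻⁸ / 1.21 × 10⁴⁴ = 6.86 × 10⁻⁵²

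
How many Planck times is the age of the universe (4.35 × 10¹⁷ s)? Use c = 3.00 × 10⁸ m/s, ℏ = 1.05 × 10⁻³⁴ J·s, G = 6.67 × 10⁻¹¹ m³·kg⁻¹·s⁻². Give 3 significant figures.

Planck time: t_P = √(ℏG/c⁵) = 5.37 × 10⁻⁴⁴ s.
4.35 × 10¹⁷ / 5.37 × 10⁻⁴⁴ = 8.10 × 10⁶⁰

8.10 × 10⁶⁰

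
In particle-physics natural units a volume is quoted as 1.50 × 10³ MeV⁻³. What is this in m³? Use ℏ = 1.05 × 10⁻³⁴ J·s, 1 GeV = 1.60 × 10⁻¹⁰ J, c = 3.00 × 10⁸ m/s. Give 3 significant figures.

Volume is [L]³ = [E]⁻³·(ℏc)³.
1 GeV⁻³ → (ℏc)³ × (1 GeV in J)⁻³ = 7.63 × 10⁻⁴⁸ m³.
Convert the energy scale: 1.50 × 10³ MeV⁻³ = 1.50 × 10¹² GeV⁻³.
Result: 1.50 × 10¹² × 7.63 × 10⁻⁴⁸ = 1.14 × 10⁻³⁵ m³.

1.14 × 10⁻³⁵ m³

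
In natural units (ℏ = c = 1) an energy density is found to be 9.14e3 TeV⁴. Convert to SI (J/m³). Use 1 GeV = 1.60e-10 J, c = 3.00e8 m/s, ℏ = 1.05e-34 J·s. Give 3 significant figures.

[E]/[L]³ = [E]⁴/(ℏc)³; restore (ℏc)⁻³.
1 GeV⁴ → 1/(ℏc)³ × (1 GeV in J)⁴ = 2.10e37 J/m³.
Convert the energy scale: 9.14e3 TeV⁴ = 9.14e15 GeV⁴.
Result: 9.14e15 × 2.10e37 = 1.92e53 J/m³.

1.92e53 J/m³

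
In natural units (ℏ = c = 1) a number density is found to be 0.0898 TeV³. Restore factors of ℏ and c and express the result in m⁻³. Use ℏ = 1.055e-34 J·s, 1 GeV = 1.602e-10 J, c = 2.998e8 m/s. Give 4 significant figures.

Number density is [L]⁻³ = [E]³/(ℏc)³.
1 GeV³ → 1/(ℏc)³ × (1 GeV in J)³ = 1.299e47 m⁻³.
Convert the energy scale: 0.0898 TeV³ = 8.98e7 GeV³.
Result: 8.98e7 × 1.299e47 = 1.167e55 m⁻³.

1.167e55 m⁻³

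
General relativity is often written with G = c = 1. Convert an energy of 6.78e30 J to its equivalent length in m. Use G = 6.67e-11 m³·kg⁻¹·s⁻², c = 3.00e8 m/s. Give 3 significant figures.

Energy → length via G/c⁴.
6.78e30 J × (G/c⁴) = 5.58e-14 m

5.58e-14 m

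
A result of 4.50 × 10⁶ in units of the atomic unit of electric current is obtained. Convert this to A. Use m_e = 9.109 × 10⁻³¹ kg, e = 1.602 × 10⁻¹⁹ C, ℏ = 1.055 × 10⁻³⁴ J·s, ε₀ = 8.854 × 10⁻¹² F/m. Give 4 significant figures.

One atomic unit of electric current: I_au = e E_h/ℏ = m_e e⁵/((4πε₀)²ℏ³) = 6.612 × 10⁻³ A.
4.50 × 10⁶ × 6.612 × 10⁻³ A = 2.975 × 10⁴ A

2.975 × 10⁴ A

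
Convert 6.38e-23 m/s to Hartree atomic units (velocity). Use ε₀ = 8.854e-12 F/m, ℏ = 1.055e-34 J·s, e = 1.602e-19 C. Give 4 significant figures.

2.918e-29

atomic unit of velocity: v_au = e²/(4πε₀ℏ) = 2.186e6 m/s.
6.38e-23 / 2.186e6 = 2.918e-29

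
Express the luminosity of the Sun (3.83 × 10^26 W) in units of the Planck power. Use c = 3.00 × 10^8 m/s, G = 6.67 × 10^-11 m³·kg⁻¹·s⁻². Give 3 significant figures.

1.05 × 10^-26

Planck power: P_P = c⁵/G = 3.64 × 10^52 W.
3.83 × 10^26 / 3.64 × 10^52 = 1.05 × 10^-26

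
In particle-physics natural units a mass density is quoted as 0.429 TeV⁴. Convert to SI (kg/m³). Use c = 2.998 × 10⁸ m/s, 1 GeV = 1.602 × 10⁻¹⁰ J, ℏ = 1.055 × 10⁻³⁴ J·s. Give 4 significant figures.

9.936 × 10³¹ kg/m³

Mass density is [E]/(c²[L]³) = [E]⁴/(ℏ³c⁵).
1 GeV⁴ → 1/(ℏ³c⁵) × (1 GeV in J)⁴ = 2.316 × 10²⁰ kg/m³.
Convert the energy scale: 0.429 TeV⁴ = 4.29 × 10¹¹ GeV⁴.
Result: 4.29 × 10¹¹ × 2.316 × 10²⁰ = 9.936 × 10³¹ kg/m³.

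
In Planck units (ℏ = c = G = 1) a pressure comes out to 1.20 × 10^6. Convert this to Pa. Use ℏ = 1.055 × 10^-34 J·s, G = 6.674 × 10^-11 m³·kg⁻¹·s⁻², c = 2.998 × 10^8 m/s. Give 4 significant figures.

One Planck pressure: p_P = c⁷/(ℏG²) = 4.632 × 10^113 Pa.
1.20 × 10^6 × 4.632 × 10^113 Pa = 5.559 × 10^119 Pa

5.559 × 10^119 Pa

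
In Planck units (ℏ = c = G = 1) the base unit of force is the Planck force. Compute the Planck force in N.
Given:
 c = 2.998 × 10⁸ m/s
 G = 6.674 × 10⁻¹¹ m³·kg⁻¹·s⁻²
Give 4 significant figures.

1.210 × 10⁴⁴ N

F_P = c⁴/G
  = 8.078 × 10³³ / 6.674 × 10⁻¹¹
  = 1.210 × 10⁴⁴ N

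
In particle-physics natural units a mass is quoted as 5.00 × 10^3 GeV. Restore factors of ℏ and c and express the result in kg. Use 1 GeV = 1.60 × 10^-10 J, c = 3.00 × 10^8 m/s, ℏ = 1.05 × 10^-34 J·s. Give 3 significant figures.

8.89 × 10^-24 kg

Mass is [E]/c²; divide by c².
1 GeV → 1/c² × (1 GeV in J) = 1.78 × 10^-27 kg.
Result: 5.00 × 10^3 × 1.78 × 10^-27 = 8.89 × 10^-24 kg.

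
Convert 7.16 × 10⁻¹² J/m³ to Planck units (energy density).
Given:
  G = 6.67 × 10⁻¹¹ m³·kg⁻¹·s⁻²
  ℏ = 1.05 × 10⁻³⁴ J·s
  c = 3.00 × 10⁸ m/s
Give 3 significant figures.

Planck energy density: u_P = c⁷/(ℏG²) = 4.68 × 10¹¹³ J/m³.
7.16 × 10⁻¹² / 4.68 × 10¹¹³ = 1.53 × 10⁻¹²⁵

1.53 × 10⁻¹²⁵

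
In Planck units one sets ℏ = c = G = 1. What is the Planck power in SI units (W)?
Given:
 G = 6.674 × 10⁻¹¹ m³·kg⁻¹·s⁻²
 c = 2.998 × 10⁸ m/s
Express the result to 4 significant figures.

3.629 × 10⁵² W

P_P = c⁵/G
  = 2.422 × 10⁴² / 6.674 × 10⁻¹¹
  = 3.629 × 10⁵² W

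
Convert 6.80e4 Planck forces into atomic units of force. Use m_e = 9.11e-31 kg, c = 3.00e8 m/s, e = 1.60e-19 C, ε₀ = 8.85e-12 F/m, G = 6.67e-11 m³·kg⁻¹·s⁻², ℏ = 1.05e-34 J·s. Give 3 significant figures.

9.92e55

Planck force: F_P = c⁴/G = 1.21e44 N
atomic unit of force: F_au = E_h/a₀ = m_e²e⁶/((4πε₀)³ℏ⁴) = 8.33e-8 N
6.80e4 × 1.21e44 / 8.33e-8 = 9.92e55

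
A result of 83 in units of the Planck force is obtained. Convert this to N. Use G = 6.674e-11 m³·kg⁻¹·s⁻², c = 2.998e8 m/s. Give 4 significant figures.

One Planck force: F_P = c⁴/G = 1.210e44 N.
83 × 1.210e44 N = 1.005e46 N

1.005e46 N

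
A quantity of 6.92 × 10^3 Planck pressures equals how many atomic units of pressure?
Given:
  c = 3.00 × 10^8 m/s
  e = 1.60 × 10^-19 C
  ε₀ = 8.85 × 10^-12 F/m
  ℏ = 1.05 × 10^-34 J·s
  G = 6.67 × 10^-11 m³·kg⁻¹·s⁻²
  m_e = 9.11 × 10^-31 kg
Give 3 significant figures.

1.08 × 10^104

Planck pressure: p_P = c⁷/(ℏG²) = 4.68 × 10^113 Pa
atomic unit of pressure: P_au = E_h/a₀³ = m_e⁴e¹⁰/((4πε₀)⁵ℏ⁸) = 3.01 × 10^13 Pa
6.92 × 10^3 × 4.68 × 10^113 / 3.01 × 10^13 = 1.08 × 10^104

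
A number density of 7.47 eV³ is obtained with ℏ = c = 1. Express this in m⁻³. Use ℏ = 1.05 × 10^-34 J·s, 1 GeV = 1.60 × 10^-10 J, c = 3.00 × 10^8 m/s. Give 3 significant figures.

Number density is [L]⁻³ = [E]³/(ℏc)³.
1 GeV³ → 1/(ℏc)³ × (1 GeV in J)³ = 1.31 × 10^47 m⁻³.
Convert the energy scale: 7.47 eV³ = 7.47 × 10^-27 GeV³.
Result: 7.47 × 10^-27 × 1.31 × 10^47 = 9.79 × 10^20 m⁻³.

9.79 × 10^20 m⁻³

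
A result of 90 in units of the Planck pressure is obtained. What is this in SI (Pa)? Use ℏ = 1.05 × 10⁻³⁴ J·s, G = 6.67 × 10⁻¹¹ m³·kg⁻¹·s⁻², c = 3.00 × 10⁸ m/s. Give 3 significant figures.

4.21 × 10¹¹⁵ Pa

One Planck pressure: p_P = c⁷/(ℏG²) = 4.68 × 10¹¹³ Pa.
90 × 4.68 × 10¹¹³ Pa = 4.21 × 10¹¹⁵ Pa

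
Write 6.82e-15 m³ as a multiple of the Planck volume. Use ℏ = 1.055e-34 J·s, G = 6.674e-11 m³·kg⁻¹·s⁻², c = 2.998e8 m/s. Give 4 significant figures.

Planck volume: V_P = (ℏG/c³)^(3/2) = 4.224e-105 m³.
6.82e-15 / 4.224e-105 = 1.615e90

1.615e90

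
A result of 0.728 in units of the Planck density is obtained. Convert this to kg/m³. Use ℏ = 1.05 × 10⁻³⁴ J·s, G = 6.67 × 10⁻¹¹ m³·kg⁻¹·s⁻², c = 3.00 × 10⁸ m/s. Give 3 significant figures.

One Planck density: ρ_P = c⁵/(ℏG²) = 5.20 × 10⁹⁶ kg/m³.
0.728 × 5.20 × 10⁹⁶ kg/m³ = 3.79 × 10⁹⁶ kg/m³

3.79 × 10⁹⁶ kg/m³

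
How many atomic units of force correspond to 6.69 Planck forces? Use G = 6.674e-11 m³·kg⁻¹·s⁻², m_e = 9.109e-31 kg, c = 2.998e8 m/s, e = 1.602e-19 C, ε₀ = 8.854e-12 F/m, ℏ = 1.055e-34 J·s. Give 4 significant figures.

Planck force: F_P = c⁴/G = 1.210e44 N
atomic unit of force: F_au = E_h/a₀ = m_e²e⁶/((4πε₀)³ℏ⁴) = 8.220e-8 N
6.69 × 1.210e44 / 8.220e-8 = 9.852e51

9.852e51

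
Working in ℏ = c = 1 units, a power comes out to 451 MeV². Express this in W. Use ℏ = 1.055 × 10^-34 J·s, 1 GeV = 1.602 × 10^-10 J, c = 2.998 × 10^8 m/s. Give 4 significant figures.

1.097 × 10^11 W

Power is [E]/[T] = [E]²/ℏ.
1 GeV² → 1/ℏ × (1 GeV in J)² = 2.433 × 10^14 W.
Convert the energy scale: 451 MeV² = 4.51 × 10^-4 GeV².
Result: 4.51 × 10^-4 × 2.433 × 10^14 = 1.097 × 10^11 W.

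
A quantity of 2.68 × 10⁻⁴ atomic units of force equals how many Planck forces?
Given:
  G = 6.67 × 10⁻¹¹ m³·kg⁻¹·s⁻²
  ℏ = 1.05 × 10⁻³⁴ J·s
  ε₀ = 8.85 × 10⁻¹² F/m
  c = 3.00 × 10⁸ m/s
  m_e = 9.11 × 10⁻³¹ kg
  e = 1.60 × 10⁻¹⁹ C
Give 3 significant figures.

atomic unit of force: F_au = E_h/a₀ = m_e²e⁶/((4πε₀)³ℏ⁴) = 8.33 × 10⁻⁸ N
Planck force: F_P = c⁴/G = 1.21 × 10⁴⁴ N
2.68 × 10⁻⁴ × 8.33 × 10⁻⁸ / 1.21 × 10⁴⁴ = 1.84 × 10⁻⁵⁵

1.84 × 10⁻⁵⁵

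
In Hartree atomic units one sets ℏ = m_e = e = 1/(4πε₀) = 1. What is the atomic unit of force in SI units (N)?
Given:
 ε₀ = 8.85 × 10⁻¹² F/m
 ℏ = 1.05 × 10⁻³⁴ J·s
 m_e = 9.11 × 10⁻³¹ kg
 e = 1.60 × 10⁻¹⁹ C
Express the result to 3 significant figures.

F_au = E_h/a₀ = m_e²e⁶/((4πε₀)³ℏ⁴)
E_h = 4.38 × 10⁻¹⁸ J
a₀ = 5.26 × 10⁻¹¹ m
E_h/a₀ = 8.33 × 10⁻⁸ N

8.33 × 10⁻⁸ N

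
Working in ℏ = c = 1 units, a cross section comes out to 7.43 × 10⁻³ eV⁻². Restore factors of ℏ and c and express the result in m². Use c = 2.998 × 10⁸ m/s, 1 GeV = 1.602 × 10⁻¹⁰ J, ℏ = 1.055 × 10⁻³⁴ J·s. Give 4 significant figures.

Area is [L]² = [E]⁻²·(ℏc)²; restore (ℏc)².
1 GeV⁻² → (ℏc)² × (1 GeV in J)⁻² = 3.898 × 10⁻³² m².
Convert the energy scale: 7.43 × 10⁻³ eV⁻² = 7.43 × 10¹⁵ GeV⁻².
Result: 7.43 × 10¹⁵ × 3.898 × 10⁻³² = 2.896 × 10⁻¹⁶ m².

2.896 × 10⁻¹⁶ m²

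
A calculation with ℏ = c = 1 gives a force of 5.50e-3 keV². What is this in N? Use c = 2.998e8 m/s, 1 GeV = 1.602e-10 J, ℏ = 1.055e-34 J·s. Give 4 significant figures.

4.463e-9 N

Force is [E]/[L] = [E]²/(ℏc); restore (ℏc)⁻¹.
1 GeV² → 1/(ℏc) × (1 GeV in J)² = 8.114e5 N.
Convert the energy scale: 5.50e-3 keV² = 5.50e-15 GeV².
Result: 5.50e-15 × 8.114e5 = 4.463e-9 N.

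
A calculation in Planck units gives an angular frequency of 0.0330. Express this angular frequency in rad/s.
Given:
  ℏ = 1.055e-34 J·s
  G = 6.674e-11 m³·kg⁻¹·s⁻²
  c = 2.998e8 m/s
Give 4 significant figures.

6.120e41 rad/s

One Planck angular frequency: ω_P = √(c⁵/(ℏG)) = 1.855e43 rad/s.
0.0330 × 1.855e43 rad/s = 6.120e41 rad/s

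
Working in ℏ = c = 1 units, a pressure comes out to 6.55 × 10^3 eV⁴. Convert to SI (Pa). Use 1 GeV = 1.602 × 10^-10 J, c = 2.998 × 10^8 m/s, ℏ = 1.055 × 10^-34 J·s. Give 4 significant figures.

1.363 × 10^5 Pa

Pressure is [E]/[L]³ = [E]⁴/(ℏc)³.
1 GeV⁴ → 1/(ℏc)³ × (1 GeV in J)⁴ = 2.082 × 10^37 Pa.
Convert the energy scale: 6.55 × 10^3 eV⁴ = 6.55 × 10^-33 GeV⁴.
Result: 6.55 × 10^-33 × 2.082 × 10^37 = 1.363 × 10^5 Pa.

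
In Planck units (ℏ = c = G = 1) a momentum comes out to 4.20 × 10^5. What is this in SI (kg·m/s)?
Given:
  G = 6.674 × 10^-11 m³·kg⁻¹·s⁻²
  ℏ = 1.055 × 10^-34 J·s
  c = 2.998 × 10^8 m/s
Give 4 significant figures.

One Planck momentum: p_P = √(ℏc³/G) = 6.527 kg·m/s.
4.20 × 10^5 × 6.527 kg·m/s = 2.741 × 10^6 kg·m/s

2.741 × 10^6 kg·m/s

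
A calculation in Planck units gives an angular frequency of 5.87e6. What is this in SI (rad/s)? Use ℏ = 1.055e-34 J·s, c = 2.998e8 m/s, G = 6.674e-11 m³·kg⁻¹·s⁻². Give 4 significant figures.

1.089e50 rad/s

One Planck angular frequency: ω_P = √(c⁵/(ℏG)) = 1.855e43 rad/s.
5.87e6 × 1.855e43 rad/s = 1.089e50 rad/s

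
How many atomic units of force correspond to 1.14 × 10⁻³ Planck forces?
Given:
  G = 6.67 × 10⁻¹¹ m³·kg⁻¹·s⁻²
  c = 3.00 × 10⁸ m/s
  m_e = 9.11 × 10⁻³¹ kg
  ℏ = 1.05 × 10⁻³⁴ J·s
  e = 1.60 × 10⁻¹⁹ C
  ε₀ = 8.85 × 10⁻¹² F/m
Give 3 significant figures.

Planck force: F_P = c⁴/G = 1.21 × 10⁴⁴ N
atomic unit of force: F_au = E_h/a₀ = m_e²e⁶/((4πε₀)³ℏ⁴) = 8.33 × 10⁻⁸ N
1.14 × 10⁻³ × 1.21 × 10⁴⁴ / 8.33 × 10⁻⁸ = 1.66 × 10⁴⁸

1.66 × 10⁴⁸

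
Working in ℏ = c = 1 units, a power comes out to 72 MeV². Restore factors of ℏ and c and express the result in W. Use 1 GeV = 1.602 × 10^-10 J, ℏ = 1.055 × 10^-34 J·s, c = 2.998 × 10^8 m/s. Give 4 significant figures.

1.751 × 10^10 W

Power is [E]/[T] = [E]²/ℏ.
1 GeV² → 1/ℏ × (1 GeV in J)² = 2.433 × 10^14 W.
Convert the energy scale: 72 MeV² = 7.20 × 10^-5 GeV².
Result: 7.20 × 10^-5 × 2.433 × 10^14 = 1.751 × 10^10 W.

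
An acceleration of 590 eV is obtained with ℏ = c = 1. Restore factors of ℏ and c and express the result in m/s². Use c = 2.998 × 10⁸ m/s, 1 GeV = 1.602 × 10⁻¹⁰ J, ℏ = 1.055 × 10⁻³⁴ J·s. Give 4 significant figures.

2.686 × 10²⁶ m/s²

Acceleration is [L]/[T]² = c·[E]/ℏ.
1 GeV → c/ℏ × (1 GeV in J) = 4.552 × 10³² m/s².
Convert the energy scale: 590 eV = 5.90 × 10⁻⁷ GeV.
Result: 5.90 × 10⁻⁷ × 4.552 × 10³² = 2.686 × 10²⁶ m/s².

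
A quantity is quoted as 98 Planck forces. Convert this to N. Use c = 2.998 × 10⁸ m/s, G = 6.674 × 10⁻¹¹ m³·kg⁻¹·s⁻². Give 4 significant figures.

1.186 × 10⁴⁶ N

One Planck force: F_P = c⁴/G = 1.210 × 10⁴⁴ N.
98 × 1.210 × 10⁴⁴ N = 1.186 × 10⁴⁶ N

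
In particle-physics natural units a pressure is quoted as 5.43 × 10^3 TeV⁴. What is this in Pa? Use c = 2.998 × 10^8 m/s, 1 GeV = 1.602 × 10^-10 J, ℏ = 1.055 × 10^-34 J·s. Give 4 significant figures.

1.130 × 10^53 Pa

Pressure is [E]/[L]³ = [E]⁴/(ℏc)³.
1 GeV⁴ → 1/(ℏc)³ × (1 GeV in J)⁴ = 2.082 × 10^37 Pa.
Convert the energy scale: 5.43 × 10^3 TeV⁴ = 5.43 × 10^15 GeV⁴.
Result: 5.43 × 10^15 × 2.082 × 10^37 = 1.130 × 10^53 Pa.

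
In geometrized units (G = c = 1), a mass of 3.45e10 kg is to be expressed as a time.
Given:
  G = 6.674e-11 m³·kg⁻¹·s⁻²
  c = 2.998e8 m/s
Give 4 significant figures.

8.545e-26 s

Mass → time via G/c³.
3.45e10 kg × (G/c³) = 8.545e-26 s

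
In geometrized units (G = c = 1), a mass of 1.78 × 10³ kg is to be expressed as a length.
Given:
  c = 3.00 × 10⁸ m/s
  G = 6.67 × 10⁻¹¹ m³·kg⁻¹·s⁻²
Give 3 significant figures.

In G = c = 1 units mass has dimensions of length; the conversion factor is G/c².
1.78 × 10³ kg × (G/c²) = 1.32 × 10⁻²⁴ m

1.32 × 10⁻²⁴ m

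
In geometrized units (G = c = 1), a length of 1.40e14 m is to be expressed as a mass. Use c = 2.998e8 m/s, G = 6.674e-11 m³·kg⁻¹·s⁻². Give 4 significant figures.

1.885e41 kg

Length → mass via c²/G.
1.40e14 m × (c²/G) = 1.885e41 kg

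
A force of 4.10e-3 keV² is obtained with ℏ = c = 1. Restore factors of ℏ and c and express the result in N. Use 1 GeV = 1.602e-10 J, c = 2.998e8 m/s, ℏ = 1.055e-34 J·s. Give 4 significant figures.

Force is [E]/[L] = [E]²/(ℏc); restore (ℏc)⁻¹.
1 GeV² → 1/(ℏc) × (1 GeV in J)² = 8.114e5 N.
Convert the energy scale: 4.10e-3 keV² = 4.10e-15 GeV².
Result: 4.10e-15 × 8.114e5 = 3.327e-9 N.

3.327e-9 N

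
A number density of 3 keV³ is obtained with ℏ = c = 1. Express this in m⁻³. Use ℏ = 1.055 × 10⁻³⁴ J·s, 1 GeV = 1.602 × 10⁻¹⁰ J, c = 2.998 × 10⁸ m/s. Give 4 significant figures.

Number density is [L]⁻³ = [E]³/(ℏc)³.
1 GeV³ → 1/(ℏc)³ × (1 GeV in J)³ = 1.299 × 10⁴⁷ m⁻³.
Convert the energy scale: 3 keV³ = 3.00 × 10⁻¹⁸ GeV³.
Result: 3.00 × 10⁻¹⁸ × 1.299 × 10⁴⁷ = 3.898 × 10²⁹ m⁻³.

3.898 × 10²⁹ m⁻³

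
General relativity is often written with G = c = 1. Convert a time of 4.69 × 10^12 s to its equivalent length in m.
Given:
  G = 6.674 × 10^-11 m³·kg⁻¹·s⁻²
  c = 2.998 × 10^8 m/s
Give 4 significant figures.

1.406 × 10^21 m

Time → length via c.
4.69 × 10^12 s × (c) = 1.406 × 10^21 m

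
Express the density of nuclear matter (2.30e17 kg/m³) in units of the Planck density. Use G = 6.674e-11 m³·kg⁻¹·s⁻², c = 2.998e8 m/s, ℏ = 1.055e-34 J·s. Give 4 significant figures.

Planck density: ρ_P = c⁵/(ℏG²) = 5.154e96 kg/m³.
2.30e17 / 5.154e96 = 4.463e-80

4.463e-80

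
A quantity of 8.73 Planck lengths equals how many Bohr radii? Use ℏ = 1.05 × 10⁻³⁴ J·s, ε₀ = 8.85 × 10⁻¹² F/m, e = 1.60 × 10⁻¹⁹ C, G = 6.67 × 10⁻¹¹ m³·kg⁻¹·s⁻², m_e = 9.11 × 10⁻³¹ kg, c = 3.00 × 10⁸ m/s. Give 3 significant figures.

Planck length: ℓ_P = √(ℏG/c³) = 1.61 × 10⁻³⁵ m
Bohr radius: a₀ = 4πε₀ℏ²/(m_e e²) = 5.26 × 10⁻¹¹ m
8.73 × 1.61 × 10⁻³⁵ / 5.26 × 10⁻¹¹ = 2.67 × 10⁻²⁴

2.67 × 10⁻²⁴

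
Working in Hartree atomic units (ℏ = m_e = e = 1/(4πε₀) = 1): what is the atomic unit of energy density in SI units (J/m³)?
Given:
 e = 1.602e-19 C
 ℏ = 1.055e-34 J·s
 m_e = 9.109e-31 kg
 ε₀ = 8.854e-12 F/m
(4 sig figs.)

Dimensional analysis gives u_au = E_h/a₀³ = m_e⁴e¹⁰/((4πε₀)⁵ℏ⁸).
E_h = 4.354e-18 J
a₀ = 5.297e-11 m
E_h/a₀³ = 2.929e13 J/m³

2.929e13 J/m³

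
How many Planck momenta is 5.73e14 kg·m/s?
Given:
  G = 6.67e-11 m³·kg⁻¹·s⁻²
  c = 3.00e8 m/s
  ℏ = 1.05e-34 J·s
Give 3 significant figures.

8.79e13

Planck momentum: p_P = √(ℏc³/G) = 6.52 kg·m/s.
5.73e14 / 6.52 = 8.79e13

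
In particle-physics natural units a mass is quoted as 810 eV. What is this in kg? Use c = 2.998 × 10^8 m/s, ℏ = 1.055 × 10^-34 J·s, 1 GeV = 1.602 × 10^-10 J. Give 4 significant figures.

1.444 × 10^-33 kg

Mass is [E]/c²; divide by c².
1 GeV → 1/c² × (1 GeV in J) = 1.782 × 10^-27 kg.
Convert the energy scale: 810 eV = 8.10 × 10^-7 GeV.
Result: 8.10 × 10^-7 × 1.782 × 10^-27 = 1.444 × 10^-33 kg.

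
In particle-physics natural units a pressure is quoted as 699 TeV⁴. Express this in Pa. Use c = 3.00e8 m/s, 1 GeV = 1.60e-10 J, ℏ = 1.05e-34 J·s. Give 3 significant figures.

1.47e52 Pa

Pressure is [E]/[L]³ = [E]⁴/(ℏc)³.
1 GeV⁴ → 1/(ℏc)³ × (1 GeV in J)⁴ = 2.10e37 Pa.
Convert the energy scale: 699 TeV⁴ = 6.99e14 GeV⁴.
Result: 6.99e14 × 2.10e37 = 1.47e52 Pa.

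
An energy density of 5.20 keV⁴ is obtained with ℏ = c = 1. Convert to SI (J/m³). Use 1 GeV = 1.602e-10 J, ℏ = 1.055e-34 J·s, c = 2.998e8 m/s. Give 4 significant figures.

[E]/[L]³ = [E]⁴/(ℏc)³; restore (ℏc)⁻³.
1 GeV⁴ → 1/(ℏc)³ × (1 GeV in J)⁴ = 2.082e37 J/m³.
Convert the energy scale: 5.20 keV⁴ = 5.20e-24 GeV⁴.
Result: 5.20e-24 × 2.082e37 = 1.082e14 J/m³.

1.082e14 J/m³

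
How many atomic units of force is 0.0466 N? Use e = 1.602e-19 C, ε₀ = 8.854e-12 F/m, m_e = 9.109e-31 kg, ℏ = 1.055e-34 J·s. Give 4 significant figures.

atomic unit of force: F_au = E_h/a₀ = m_e²e⁶/((4πε₀)³ℏ⁴) = 8.220e-8 N.
0.0466 / 8.220e-8 = 5.669e5

5.669e5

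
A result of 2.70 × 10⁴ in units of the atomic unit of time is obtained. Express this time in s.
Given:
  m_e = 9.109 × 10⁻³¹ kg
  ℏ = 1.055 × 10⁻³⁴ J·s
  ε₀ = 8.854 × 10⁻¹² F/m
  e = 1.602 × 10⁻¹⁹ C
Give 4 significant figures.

6.542 × 10⁻¹³ s

One atomic unit of time: τ_au = (4πε₀)²ℏ³/(m_e e⁴) = 2.423 × 10⁻¹⁷ s.
2.70 × 10⁴ × 2.423 × 10⁻¹⁷ s = 6.542 × 10⁻¹³ s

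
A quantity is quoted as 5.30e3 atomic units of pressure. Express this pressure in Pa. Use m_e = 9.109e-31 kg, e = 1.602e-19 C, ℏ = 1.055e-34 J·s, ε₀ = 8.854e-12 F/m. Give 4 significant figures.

1.552e17 Pa

One atomic unit of pressure: P_au = E_h/a₀³ = m_e⁴e¹⁰/((4πε₀)⁵ℏ⁸) = 2.929e13 Pa.
5.30e3 × 2.929e13 Pa = 1.552e17 Pa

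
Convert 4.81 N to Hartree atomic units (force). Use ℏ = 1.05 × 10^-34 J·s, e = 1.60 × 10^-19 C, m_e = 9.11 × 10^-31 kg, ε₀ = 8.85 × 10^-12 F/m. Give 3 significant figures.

atomic unit of force: F_au = E_h/a₀ = m_e²e⁶/((4πε₀)³ℏ⁴) = 8.33 × 10^-8 N.
4.81 / 8.33 × 10^-8 = 5.78 × 10^7

5.78 × 10^7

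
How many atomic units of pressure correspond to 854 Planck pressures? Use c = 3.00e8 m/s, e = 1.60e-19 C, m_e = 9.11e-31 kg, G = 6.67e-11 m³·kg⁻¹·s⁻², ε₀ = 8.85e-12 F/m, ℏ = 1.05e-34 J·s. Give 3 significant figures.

1.33e103

Planck pressure: p_P = c⁷/(ℏG²) = 4.68e113 Pa
atomic unit of pressure: P_au = E_h/a₀³ = m_e⁴e¹⁰/((4πε₀)⁵ℏ⁸) = 3.01e13 Pa
854 × 4.68e113 / 3.01e13 = 1.33e103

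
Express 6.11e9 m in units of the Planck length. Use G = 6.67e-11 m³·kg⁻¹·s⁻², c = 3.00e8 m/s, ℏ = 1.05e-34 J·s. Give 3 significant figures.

Planck length: ℓ_P = √(ℏG/c³) = 1.61e-35 m.
6.11e9 / 1.61e-35 = 3.79e44

3.79e44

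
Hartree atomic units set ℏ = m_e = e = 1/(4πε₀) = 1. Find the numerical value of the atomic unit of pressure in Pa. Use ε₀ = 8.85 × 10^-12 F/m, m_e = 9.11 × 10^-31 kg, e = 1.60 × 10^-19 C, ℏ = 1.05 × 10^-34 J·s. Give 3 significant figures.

3.01 × 10^13 Pa

From ℏ = m_e = e = 1/(4πε₀) = 1 the pressure scale is P_au = E_h/a₀³ = m_e⁴e¹⁰/((4πε₀)⁵ℏ⁸).
E_h = 4.38 × 10^-18 J
a₀ = 5.26 × 10^-11 m
E_h/a₀³ = 3.01 × 10^13 Pa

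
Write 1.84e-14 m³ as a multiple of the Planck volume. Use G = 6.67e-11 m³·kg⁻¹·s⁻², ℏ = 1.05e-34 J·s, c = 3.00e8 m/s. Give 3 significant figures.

4.40e90

Planck volume: V_P = (ℏG/c³)^(3/2) = 4.18e-105 m³.
1.84e-14 / 4.18e-105 = 4.40e90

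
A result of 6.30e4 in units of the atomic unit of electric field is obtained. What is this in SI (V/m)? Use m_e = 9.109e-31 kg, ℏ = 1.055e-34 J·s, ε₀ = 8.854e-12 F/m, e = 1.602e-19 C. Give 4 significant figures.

One atomic unit of electric field: E_au = E_h/(e a₀) = m_e²e⁵/((4πε₀)³ℏ⁴) = 5.131e11 V/m.
6.30e4 × 5.131e11 V/m = 3.232e16 V/m

3.232e16 V/m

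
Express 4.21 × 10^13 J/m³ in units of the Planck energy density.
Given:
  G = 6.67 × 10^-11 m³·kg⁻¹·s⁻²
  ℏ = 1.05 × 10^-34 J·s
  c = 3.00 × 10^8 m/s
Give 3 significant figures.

Planck energy density: u_P = c⁷/(ℏG²) = 4.68 × 10^113 J/m³.
4.21 × 10^13 / 4.68 × 10^113 = 8.99 × 10^-101

8.99 × 10^-101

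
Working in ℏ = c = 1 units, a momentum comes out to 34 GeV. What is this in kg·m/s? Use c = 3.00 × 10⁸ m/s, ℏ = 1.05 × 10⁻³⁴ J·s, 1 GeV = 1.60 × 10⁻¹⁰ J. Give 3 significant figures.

Momentum is [E]/c; divide by c.
1 GeV → 1/c × (1 GeV in J) = 5.33 × 10⁻¹⁹ kg·m/s.
Result: 34 × 5.33 × 10⁻¹⁹ = 1.81 × 10⁻¹⁷ kg·m/s.

1.81 × 10⁻¹⁷ kg·m/s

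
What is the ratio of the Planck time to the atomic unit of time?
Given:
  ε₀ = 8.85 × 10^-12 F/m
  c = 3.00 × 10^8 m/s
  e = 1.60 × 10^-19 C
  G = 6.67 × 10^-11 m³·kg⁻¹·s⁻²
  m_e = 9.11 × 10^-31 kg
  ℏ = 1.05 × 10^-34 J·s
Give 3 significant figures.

Planck time: t_P = √(ℏG/c⁵) = 5.37 × 10^-44 s
atomic unit of time: τ_au = (4πε₀)²ℏ³/(m_e e⁴) = 2.40 × 10^-17 s
ratio = 5.37 × 10^-44 / 2.40 × 10^-17 = 2.24 × 10^-27

2.24 × 10^-27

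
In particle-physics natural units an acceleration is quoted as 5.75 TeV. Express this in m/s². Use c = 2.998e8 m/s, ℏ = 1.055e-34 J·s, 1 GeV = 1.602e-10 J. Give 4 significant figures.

Acceleration is [L]/[T]² = c·[E]/ℏ.
1 GeV → c/ℏ × (1 GeV in J) = 4.552e32 m/s².
Convert the energy scale: 5.75 TeV = 5.75e3 GeV.
Result: 5.75e3 × 4.552e32 = 2.618e36 m/s².

2.618e36 m/s²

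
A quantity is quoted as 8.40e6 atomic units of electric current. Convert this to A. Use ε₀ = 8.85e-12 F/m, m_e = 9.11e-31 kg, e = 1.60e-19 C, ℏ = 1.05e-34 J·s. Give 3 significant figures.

5.60e4 A

One atomic unit of electric current: I_au = e E_h/ℏ = m_e e⁵/((4πε₀)²ℏ³) = 6.67e-3 A.
8.40e6 × 6.67e-3 A = 5.60e4 A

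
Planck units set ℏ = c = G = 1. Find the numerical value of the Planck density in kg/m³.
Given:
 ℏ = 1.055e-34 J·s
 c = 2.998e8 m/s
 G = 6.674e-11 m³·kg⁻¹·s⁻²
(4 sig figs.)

5.154e96 kg/m³

From ℏ = c = G = 1 the density scale is ρ_P = c⁵/(ℏG²).
  = 2.422e42 / 4.699e-55
  = 5.154e96 kg/m³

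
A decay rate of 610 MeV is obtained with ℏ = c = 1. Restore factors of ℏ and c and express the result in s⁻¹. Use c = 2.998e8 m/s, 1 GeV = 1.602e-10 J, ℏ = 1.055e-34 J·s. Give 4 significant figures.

A rate is [E]/ℏ; divide by ℏ.
1 GeV → 1/ℏ × (1 GeV in J) = 1.518e24 s⁻¹.
Convert the energy scale: 610 MeV = 0.610 GeV.
Result: 0.610 × 1.518e24 = 9.263e23 s⁻¹.

9.263e23 s⁻¹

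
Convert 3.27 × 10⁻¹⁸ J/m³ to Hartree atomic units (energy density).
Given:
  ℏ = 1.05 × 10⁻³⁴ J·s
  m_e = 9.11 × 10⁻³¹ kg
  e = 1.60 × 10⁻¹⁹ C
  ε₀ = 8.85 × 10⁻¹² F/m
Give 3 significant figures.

atomic unit of energy density: u_au = E_h/a₀³ = m_e⁴e¹⁰/((4πε₀)⁵ℏ⁸) = 3.01 × 10¹³ J/m³.
3.27 × 10⁻¹⁸ / 3.01 × 10¹³ = 1.09 × 10⁻³¹

1.09 × 10⁻³¹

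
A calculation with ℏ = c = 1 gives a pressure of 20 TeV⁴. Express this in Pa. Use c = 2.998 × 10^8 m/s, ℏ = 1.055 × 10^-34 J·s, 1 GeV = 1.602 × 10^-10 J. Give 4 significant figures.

Pressure is [E]/[L]³ = [E]⁴/(ℏc)³.
1 GeV⁴ → 1/(ℏc)³ × (1 GeV in J)⁴ = 2.082 × 10^37 Pa.
Convert the energy scale: 20 TeV⁴ = 2.00 × 10^13 GeV⁴.
Result: 2.00 × 10^13 × 2.082 × 10^37 = 4.163 × 10^50 Pa.

4.163 × 10^50 Pa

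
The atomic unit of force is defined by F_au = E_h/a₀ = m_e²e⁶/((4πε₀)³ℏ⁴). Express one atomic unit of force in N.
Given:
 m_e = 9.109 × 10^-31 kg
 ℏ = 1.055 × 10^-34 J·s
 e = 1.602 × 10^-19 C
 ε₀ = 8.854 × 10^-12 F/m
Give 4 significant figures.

8.220 × 10^-8 N

F_au = E_h/a₀ = m_e²e⁶/((4πε₀)³ℏ⁴)
E_h = 4.354 × 10^-18 J
a₀ = 5.297 × 10^-11 m
E_h/a₀ = 8.220 × 10^-8 N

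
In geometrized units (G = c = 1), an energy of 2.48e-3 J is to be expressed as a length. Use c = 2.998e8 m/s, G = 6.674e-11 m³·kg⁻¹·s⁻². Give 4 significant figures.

Energy → length via G/c⁴.
2.48e-3 J × (G/c⁴) = 2.049e-47 m

2.049e-47 m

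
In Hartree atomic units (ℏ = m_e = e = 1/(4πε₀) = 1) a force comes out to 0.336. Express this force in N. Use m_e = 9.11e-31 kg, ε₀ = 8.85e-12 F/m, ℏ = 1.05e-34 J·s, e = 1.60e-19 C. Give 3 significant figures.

One atomic unit of force: F_au = E_h/a₀ = m_e²e⁶/((4πε₀)³ℏ⁴) = 8.33e-8 N.
0.336 × 8.33e-8 N = 2.80e-8 N

2.80e-8 N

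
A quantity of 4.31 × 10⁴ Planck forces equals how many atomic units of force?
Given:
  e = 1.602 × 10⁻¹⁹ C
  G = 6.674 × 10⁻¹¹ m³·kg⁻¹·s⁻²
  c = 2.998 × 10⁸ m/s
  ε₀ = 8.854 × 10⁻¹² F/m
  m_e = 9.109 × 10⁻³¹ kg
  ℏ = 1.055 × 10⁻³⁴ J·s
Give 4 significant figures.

Planck force: F_P = c⁴/G = 1.210 × 10⁴⁴ N
atomic unit of force: F_au = E_h/a₀ = m_e²e⁶/((4πε₀)³ℏ⁴) = 8.220 × 10⁻⁸ N
4.31 × 10⁴ × 1.210 × 10⁴⁴ / 8.220 × 10⁻⁸ = 6.347 × 10⁵⁵

6.347 × 10⁵⁵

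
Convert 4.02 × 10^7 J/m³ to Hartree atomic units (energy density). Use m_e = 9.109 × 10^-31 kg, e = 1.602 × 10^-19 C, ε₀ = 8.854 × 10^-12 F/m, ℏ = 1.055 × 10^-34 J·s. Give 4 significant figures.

atomic unit of energy density: u_au = E_h/a₀³ = m_e⁴e¹⁰/((4πε₀)⁵ℏ⁸) = 2.929 × 10^13 J/m³.
4.02 × 10^7 / 2.929 × 10^13 = 1.372 × 10^-6

1.372 × 10^-6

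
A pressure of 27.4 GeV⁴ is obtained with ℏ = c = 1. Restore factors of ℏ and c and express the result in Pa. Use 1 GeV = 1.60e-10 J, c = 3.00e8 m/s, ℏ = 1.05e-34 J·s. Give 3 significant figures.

Pressure is [E]/[L]³ = [E]⁴/(ℏc)³.
1 GeV⁴ → 1/(ℏc)³ × (1 GeV in J)⁴ = 2.10e37 Pa.
Result: 27.4 × 2.10e37 = 5.75e38 Pa.

5.75e38 Pa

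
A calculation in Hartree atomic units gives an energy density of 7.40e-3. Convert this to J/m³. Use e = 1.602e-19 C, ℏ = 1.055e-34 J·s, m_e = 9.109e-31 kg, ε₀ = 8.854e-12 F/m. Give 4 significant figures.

One atomic unit of energy density: u_au = E_h/a₀³ = m_e⁴e¹⁰/((4πε₀)⁵ℏ⁸) = 2.929e13 J/m³.
7.40e-3 × 2.929e13 J/m³ = 2.168e11 J/m³

2.168e11 J/m³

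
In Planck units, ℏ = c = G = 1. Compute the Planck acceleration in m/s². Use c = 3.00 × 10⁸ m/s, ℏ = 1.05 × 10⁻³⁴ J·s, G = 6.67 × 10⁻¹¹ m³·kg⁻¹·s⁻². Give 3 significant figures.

5.59 × 10⁵¹ m/s²

Dimensional analysis gives a_P = √(c⁷/(ℏG)).
  = √(3.12 × 10¹⁰³)
  = 5.59 × 10⁵¹ m/s²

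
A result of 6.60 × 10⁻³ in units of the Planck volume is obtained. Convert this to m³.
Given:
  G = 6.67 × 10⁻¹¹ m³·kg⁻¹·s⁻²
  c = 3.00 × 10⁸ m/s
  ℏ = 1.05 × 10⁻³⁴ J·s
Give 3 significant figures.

2.76 × 10⁻¹⁰⁷ m³

One Planck volume: V_P = (ℏG/c³)^(3/2) = 4.18 × 10⁻¹⁰⁵ m³.
6.60 × 10⁻³ × 4.18 × 10⁻¹⁰⁵ m³ = 2.76 × 10⁻¹⁰⁷ m³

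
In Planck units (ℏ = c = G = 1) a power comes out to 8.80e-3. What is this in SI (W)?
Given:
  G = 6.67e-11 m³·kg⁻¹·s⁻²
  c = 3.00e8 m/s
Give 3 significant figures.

One Planck power: P_P = c⁵/G = 3.64e52 W.
8.80e-3 × 3.64e52 W = 3.21e50 W

3.21e50 W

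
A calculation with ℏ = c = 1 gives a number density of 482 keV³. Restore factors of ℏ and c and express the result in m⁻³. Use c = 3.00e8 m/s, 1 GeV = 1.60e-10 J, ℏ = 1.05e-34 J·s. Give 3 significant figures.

Number density is [L]⁻³ = [E]³/(ℏc)³.
1 GeV³ → 1/(ℏc)³ × (1 GeV in J)³ = 1.31e47 m⁻³.
Convert the energy scale: 482 keV³ = 4.82e-16 GeV³.
Result: 4.82e-16 × 1.31e47 = 6.32e31 m⁻³.

6.32e31 m⁻³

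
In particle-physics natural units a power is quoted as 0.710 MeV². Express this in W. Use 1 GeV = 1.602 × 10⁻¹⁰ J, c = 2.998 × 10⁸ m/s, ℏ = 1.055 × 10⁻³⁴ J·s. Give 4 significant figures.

Power is [E]/[T] = [E]²/ℏ.
1 GeV² → 1/ℏ × (1 GeV in J)² = 2.433 × 10¹⁴ W.
Convert the energy scale: 0.710 MeV² = 7.10 × 10⁻⁷ GeV².
Result: 7.10 × 10⁻⁷ × 2.433 × 10¹⁴ = 1.727 × 10⁸ W.

1.727 × 10⁸ W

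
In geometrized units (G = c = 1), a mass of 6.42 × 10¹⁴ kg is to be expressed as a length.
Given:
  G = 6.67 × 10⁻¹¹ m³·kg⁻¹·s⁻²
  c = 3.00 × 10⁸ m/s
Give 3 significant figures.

In G = c = 1 units mass has dimensions of length; the conversion factor is G/c².
6.42 × 10¹⁴ kg × (G/c²) = 4.76 × 10⁻¹³ m

4.76 × 10⁻¹³ m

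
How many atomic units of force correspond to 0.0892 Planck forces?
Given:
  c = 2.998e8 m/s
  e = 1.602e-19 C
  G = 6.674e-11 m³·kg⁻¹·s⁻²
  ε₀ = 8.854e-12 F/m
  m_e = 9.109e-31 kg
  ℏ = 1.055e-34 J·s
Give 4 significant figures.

1.314e50

Planck force: F_P = c⁴/G = 1.210e44 N
atomic unit of force: F_au = E_h/a₀ = m_e²e⁶/((4πε₀)³ℏ⁴) = 8.220e-8 N
0.0892 × 1.210e44 / 8.220e-8 = 1.314e50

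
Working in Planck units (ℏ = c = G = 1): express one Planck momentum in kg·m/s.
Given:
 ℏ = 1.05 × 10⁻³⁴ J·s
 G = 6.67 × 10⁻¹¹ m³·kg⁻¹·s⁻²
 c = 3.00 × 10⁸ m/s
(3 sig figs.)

Dimensional analysis gives p_P = √(ℏc³/G).
  = √(42.5)
  = 6.52 kg·m/s

6.52 kg·m/s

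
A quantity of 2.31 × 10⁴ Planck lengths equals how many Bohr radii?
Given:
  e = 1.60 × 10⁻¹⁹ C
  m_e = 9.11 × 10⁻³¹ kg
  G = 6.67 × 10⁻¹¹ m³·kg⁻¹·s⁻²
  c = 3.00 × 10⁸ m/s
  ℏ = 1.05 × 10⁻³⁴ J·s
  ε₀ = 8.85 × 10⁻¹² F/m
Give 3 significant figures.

Planck length: ℓ_P = √(ℏG/c³) = 1.61 × 10⁻³⁵ m
Bohr radius: a₀ = 4πε₀ℏ²/(m_e e²) = 5.26 × 10⁻¹¹ m
2.31 × 10⁴ × 1.61 × 10⁻³⁵ / 5.26 × 10⁻¹¹ = 7.08 × 10⁻²¹

7.08 × 10⁻²¹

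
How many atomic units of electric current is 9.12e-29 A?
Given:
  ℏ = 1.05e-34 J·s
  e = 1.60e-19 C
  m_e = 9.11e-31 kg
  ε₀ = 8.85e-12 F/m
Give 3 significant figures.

1.37e-26

atomic unit of electric current: I_au = e E_h/ℏ = m_e e⁵/((4πε₀)²ℏ³) = 6.67e-3 A.
9.12e-29 / 6.67e-3 = 1.37e-26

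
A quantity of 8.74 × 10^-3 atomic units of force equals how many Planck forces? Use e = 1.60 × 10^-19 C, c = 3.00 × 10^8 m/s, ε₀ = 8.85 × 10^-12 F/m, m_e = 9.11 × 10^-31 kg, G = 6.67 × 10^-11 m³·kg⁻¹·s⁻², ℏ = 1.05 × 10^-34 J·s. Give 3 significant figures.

5.99 × 10^-54

atomic unit of force: F_au = E_h/a₀ = m_e²e⁶/((4πε₀)³ℏ⁴) = 8.33 × 10^-8 N
Planck force: F_P = c⁴/G = 1.21 × 10^44 N
8.74 × 10^-3 × 8.33 × 10^-8 / 1.21 × 10^44 = 5.99 × 10^-54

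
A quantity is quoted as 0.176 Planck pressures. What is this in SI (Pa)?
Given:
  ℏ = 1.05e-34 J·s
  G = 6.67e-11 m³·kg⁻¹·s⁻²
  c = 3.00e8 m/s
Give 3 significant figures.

8.24e112 Pa

One Planck pressure: p_P = c⁷/(ℏG²) = 4.68e113 Pa.
0.176 × 4.68e113 Pa = 8.24e112 Pa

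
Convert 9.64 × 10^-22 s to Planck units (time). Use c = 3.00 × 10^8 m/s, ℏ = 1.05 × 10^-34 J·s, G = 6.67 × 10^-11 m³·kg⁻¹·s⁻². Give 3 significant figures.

Planck time: t_P = √(ℏG/c⁵) = 5.37 × 10^-44 s.
9.64 × 10^-22 / 5.37 × 10^-44 = 1.80 × 10^22

1.80 × 10^22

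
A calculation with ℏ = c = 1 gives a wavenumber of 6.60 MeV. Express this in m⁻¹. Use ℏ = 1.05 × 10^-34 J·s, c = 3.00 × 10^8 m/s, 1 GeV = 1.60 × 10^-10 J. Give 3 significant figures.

3.35 × 10^13 m⁻¹

Inverse length is [E]/(ℏc).
1 GeV → 1/(ℏc) × (1 GeV in J) = 5.08 × 10^15 m⁻¹.
Convert the energy scale: 6.60 MeV = 6.60 × 10^-3 GeV.
Result: 6.60 × 10^-3 × 5.08 × 10^15 = 3.35 × 10^13 m⁻¹.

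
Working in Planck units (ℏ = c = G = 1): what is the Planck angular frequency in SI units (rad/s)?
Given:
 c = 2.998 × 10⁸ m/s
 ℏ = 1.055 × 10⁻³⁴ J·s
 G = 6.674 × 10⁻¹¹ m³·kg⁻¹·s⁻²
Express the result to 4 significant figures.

From ℏ = c = G = 1 the angular frequency scale is ω_P = √(c⁵/(ℏG)).
  = √(3.440 × 10⁸⁶)
  = 1.855 × 10⁴³ rad/s

1.855 × 10⁴³ rad/s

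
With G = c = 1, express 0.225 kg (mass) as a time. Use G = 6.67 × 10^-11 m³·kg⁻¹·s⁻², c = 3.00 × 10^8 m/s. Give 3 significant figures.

Mass → time via G/c³.
0.225 kg × (G/c³) = 5.56 × 10^-37 s

5.56 × 10^-37 s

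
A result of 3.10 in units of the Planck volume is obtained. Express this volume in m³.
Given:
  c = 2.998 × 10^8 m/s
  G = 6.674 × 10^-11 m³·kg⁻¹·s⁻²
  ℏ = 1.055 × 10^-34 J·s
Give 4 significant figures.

One Planck volume: V_P = (ℏG/c³)^(3/2) = 4.224 × 10^-105 m³.
3.10 × 4.224 × 10^-105 m³ = 1.309 × 10^-104 m³

1.309 × 10^-104 m³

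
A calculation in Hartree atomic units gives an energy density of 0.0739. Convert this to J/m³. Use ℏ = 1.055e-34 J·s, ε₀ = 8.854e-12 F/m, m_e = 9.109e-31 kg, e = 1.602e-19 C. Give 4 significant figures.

2.165e12 J/m³

One atomic unit of energy density: u_au = E_h/a₀³ = m_e⁴e¹⁰/((4πε₀)⁵ℏ⁸) = 2.929e13 J/m³.
0.0739 × 2.929e13 J/m³ = 2.165e12 J/m³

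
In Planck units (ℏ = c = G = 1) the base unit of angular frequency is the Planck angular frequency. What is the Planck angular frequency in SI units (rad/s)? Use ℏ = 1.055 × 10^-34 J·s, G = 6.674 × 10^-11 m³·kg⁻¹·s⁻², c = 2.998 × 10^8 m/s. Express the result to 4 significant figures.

ω_P = √(c⁵/(ℏG))
  = √(3.440 × 10^86)
  = 1.855 × 10^43 rad/s

1.855 × 10^43 rad/s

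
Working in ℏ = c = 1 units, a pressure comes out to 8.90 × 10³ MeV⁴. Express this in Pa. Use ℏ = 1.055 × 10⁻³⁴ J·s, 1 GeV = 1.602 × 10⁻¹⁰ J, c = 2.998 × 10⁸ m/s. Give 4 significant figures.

1.853 × 10²⁹ Pa

Pressure is [E]/[L]³ = [E]⁴/(ℏc)³.
1 GeV⁴ → 1/(ℏc)³ × (1 GeV in J)⁴ = 2.082 × 10³⁷ Pa.
Convert the energy scale: 8.90 × 10³ MeV⁴ = 8.90 × 10⁻⁹ GeV⁴.
Result: 8.90 × 10⁻⁹ × 2.082 × 10³⁷ = 1.853 × 10²⁹ Pa.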